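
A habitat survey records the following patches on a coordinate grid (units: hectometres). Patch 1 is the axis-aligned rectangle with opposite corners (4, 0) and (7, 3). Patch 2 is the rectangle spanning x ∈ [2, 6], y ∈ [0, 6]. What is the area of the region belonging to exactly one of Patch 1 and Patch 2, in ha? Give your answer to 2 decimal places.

21.00

|Patch 1∩Patch 2|: x∈[4,6], y∈[0,3] → 2·3 = 6.
|Patch 1 △ Patch 2| = |Patch 1| + |Patch 2| − 2·|Patch 1∩Patch 2| = 9 + 24 − 12 = 21.00.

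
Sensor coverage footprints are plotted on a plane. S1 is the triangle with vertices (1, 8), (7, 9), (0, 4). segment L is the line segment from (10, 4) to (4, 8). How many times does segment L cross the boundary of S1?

1

The segment meets the boundary at (4.828,7.448).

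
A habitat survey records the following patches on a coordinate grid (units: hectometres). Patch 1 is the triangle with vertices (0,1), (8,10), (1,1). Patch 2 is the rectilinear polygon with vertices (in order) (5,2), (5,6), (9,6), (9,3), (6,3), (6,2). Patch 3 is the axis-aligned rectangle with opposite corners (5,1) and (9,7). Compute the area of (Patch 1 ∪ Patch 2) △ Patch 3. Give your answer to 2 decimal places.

|Patch 1 ∪ Patch 2| = 17.5.
|(Patch 1 ∪ Patch 2) ∩ Patch 3| = 13.2232.
|(Patch 1 ∪ Patch 2) △ Patch 3| = 17.5 + 24 − 26.4464 = 15.05.

15.05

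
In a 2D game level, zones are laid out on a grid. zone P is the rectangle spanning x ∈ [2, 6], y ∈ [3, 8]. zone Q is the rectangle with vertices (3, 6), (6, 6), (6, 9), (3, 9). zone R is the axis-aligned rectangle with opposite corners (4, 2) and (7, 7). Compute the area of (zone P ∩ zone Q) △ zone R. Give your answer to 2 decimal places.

|zone P ∩ zone Q| = 6.
|(zone P ∩ zone Q) ∩ zone R| = 2.
|(zone P ∩ zone Q) △ zone R| = 6 + 15 − 4 = 17.00.

17.00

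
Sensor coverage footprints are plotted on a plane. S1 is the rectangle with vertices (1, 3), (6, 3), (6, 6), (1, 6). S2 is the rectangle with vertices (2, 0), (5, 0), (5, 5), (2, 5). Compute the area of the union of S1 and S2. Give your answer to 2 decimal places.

By inclusion–exclusion:
Individual areas: |S1| = 15, |S2| = 15.
|S1∩S2|: x∈[2,5], y∈[3,5] → 3·2 = 6.
|S1 ∪ S2| = 30 − 6 = 24.00.

24.00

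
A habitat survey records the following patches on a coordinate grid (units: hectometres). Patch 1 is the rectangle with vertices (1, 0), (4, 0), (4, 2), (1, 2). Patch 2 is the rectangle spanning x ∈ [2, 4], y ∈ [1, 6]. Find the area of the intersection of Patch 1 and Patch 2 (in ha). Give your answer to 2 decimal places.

2.00

|Patch 1∩Patch 2|: x∈[2,4], y∈[1,2] → 2·1 = 2.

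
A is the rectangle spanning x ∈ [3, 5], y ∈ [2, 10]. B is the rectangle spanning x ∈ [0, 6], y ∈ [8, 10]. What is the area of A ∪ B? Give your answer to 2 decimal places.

By inclusion–exclusion:
Individual areas: |A| = 16, |B| = 12.
|A∩B|: x∈[3,5], y∈[8,10] → 2·2 = 4.
|A ∪ B| = 28 − 4 = 24.00.

24.00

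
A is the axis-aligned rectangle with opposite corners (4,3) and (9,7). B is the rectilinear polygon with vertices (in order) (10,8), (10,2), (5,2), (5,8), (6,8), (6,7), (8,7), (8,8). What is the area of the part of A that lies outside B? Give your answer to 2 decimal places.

4.00

|A| = 20, |A∩B| = 16.
|A ∖ B| = |A| − |A∩B| = 20 − 16 = 4.00.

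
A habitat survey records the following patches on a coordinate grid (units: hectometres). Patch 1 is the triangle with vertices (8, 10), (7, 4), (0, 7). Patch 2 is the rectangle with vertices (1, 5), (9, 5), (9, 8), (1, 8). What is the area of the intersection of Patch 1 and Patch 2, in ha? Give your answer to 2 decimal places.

The intersection is the polygon with vertices (7.167,5), (4.667,5), (1,6.571), (1,7.375), (2.667,8), (7.667,8).
By the shoelace formula its area is 15.85.

15.85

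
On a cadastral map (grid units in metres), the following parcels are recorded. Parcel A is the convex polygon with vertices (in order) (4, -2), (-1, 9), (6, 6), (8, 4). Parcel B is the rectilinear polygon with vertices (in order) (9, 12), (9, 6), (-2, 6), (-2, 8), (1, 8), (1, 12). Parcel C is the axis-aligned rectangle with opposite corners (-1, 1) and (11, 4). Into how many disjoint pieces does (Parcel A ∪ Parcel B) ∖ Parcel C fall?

(Parcel A ∪ Parcel B) ∖ Parcel C splits into 2 disjoint pieces (area 67.2792, area 5.0455).

2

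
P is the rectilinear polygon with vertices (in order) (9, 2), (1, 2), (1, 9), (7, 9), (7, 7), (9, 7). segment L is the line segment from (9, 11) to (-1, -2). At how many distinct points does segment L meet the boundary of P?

The segment meets the boundary at (2.077,2), (7,8.4).

2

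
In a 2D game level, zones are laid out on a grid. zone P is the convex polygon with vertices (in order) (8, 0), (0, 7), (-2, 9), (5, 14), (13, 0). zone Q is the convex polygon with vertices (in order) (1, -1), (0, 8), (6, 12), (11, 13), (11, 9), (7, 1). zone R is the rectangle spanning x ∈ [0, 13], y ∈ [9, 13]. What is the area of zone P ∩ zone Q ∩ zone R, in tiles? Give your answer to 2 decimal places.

The intersection is the polygon with vertices (6,12), (6.128,12.026), (7.857,9), (1.5,9).
By the shoelace formula its area is 9.75.

9.75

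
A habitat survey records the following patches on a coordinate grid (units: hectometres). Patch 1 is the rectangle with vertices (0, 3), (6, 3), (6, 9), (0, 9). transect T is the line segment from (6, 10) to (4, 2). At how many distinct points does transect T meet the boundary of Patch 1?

2

The segment meets the boundary at (4.25,3), (5.75,9).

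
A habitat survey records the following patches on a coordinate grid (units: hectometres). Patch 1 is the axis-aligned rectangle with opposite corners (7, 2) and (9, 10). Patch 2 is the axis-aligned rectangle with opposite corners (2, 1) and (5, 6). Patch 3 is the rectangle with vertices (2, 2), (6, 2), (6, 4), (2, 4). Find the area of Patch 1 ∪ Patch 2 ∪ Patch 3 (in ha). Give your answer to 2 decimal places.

By inclusion–exclusion:
Individual areas: |Patch 1| = 16, |Patch 2| = 15, |Patch 3| = 8.
|Patch 1∩Patch 2| = 0 (no overlap).
|Patch 1∩Patch 3| = 0 (no overlap).
|Patch 2∩Patch 3|: x∈[2,5], y∈[2,4] → 3·2 = 6.
|Patch 1∩Patch 2∩Patch 3| = 0.
|Patch 1 ∪ Patch 2 ∪ Patch 3| = 39 − 6 + 0 = 33.00.

33.00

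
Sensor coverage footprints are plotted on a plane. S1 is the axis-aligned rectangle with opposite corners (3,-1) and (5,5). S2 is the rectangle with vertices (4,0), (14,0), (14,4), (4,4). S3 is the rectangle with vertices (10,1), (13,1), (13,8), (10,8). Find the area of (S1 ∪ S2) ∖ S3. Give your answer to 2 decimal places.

|S1 ∪ S2| = 48.
|(S1 ∪ S2) ∩ S3| = 9.
|(S1 ∪ S2) ∖ S3| = 48 − 9 = 39.00.

39.00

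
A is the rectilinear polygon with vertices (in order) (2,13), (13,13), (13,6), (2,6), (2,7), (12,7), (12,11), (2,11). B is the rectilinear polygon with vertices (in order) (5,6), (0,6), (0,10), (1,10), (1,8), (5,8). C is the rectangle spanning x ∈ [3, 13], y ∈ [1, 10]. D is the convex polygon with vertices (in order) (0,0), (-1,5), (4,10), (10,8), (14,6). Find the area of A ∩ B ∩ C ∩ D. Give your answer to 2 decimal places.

The intersection is the polygon with vertices (5,6), (3,6), (3,7), (5,7).
By the shoelace formula its area is 2.00.

2.00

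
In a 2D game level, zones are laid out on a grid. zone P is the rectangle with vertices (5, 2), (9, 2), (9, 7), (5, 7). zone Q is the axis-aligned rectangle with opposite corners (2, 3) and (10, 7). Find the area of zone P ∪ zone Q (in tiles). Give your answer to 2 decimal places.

By inclusion–exclusion:
Individual areas: |zone P| = 20, |zone Q| = 32.
|zone P∩zone Q|: x∈[5,9], y∈[3,7] → 4·4 = 16.
|zone P ∪ zone Q| = 52 − 16 = 36.00.

36.00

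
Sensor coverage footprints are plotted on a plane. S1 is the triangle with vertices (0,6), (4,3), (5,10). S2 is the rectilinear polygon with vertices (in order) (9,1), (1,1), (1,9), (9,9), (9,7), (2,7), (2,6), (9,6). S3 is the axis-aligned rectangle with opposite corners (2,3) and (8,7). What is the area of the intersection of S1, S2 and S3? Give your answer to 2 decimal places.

5.14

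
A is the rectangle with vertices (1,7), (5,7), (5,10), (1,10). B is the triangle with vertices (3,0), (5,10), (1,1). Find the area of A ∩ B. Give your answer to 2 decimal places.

1.10

The intersection is the polygon with vertices (3.667,7), (5,10), (4.4,7).
By the shoelace formula its area is 1.10.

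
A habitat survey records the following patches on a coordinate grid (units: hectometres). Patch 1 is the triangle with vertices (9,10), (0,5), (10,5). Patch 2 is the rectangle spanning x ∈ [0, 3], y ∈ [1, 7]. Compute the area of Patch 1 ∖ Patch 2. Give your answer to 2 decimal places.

|Patch 1| = 25, |Patch 1∩Patch 2| = 2.5.
|Patch 1 ∖ Patch 2| = |Patch 1| − |Patch 1∩Patch 2| = 25 − 2.5 = 22.50.

22.50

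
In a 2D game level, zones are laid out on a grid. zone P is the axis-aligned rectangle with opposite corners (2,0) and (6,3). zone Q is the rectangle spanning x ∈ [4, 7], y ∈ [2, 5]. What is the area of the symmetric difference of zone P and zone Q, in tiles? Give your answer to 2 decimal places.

|zone P∩zone Q|: x∈[4,6], y∈[2,3] → 2·1 = 2.
|zone P △ zone Q| = |zone P| + |zone Q| − 2·|zone P∩zone Q| = 12 + 9 − 4 = 17.00.

17.00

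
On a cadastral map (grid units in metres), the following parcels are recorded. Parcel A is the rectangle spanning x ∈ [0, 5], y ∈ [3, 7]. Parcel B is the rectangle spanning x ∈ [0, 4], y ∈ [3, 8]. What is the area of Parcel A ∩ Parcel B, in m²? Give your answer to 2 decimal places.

|Parcel A∩Parcel B|: x∈[0,4], y∈[3,7] → 4·4 = 16.

16.00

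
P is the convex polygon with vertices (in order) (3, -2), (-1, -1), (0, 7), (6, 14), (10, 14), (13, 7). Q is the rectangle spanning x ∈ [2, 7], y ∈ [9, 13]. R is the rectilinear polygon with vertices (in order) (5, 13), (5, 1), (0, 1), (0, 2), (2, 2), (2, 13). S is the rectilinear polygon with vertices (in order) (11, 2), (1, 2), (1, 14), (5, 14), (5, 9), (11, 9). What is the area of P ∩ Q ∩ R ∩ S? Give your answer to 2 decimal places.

The intersection is the polygon with vertices (2,9.333), (5,12.833), (5,9), (2,9).
By the shoelace formula its area is 6.25.

6.25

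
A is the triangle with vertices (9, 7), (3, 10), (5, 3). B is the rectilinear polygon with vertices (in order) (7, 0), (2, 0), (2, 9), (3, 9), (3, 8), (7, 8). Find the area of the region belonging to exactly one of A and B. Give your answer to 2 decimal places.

35.86

|A| = 18, |B| = 41, |A∩B| = 11.5714.
|A △ B| = |A| + |B| − 2·|A∩B| = 18 + 41 − 23.1429 = 35.86.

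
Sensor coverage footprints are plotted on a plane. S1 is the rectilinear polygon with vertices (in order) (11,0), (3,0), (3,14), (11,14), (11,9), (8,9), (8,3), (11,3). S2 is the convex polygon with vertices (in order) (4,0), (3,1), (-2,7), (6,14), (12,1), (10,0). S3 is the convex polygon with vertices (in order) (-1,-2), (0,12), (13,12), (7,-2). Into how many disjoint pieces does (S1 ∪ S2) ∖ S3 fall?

(S1 ∪ S2) ∖ S3 splits into 3 disjoint pieces (area 10.9281, area 2.7511, area 16).

3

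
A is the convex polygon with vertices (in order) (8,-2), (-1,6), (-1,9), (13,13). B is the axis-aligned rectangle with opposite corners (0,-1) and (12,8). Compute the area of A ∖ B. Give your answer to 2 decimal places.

|A| = 108.5, |A∩B| = 67.4931.
|A ∖ B| = |A| − |A∩B| = 108.5 − 67.4931 = 41.01.

41.01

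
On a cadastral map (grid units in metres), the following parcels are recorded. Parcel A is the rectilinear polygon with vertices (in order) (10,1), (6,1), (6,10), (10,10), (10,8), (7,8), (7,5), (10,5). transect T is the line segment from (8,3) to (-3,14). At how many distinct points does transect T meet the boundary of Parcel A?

The segment meets the boundary at (6,5).

1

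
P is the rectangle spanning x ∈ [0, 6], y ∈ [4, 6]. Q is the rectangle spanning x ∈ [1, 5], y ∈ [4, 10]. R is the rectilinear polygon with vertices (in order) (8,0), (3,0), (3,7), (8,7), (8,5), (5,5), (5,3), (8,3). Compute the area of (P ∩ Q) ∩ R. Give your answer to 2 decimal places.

The region (P ∩ Q) ∩ R is the polygon with vertices (5,5), (5,4), (3,4), (3,6), (5,6).
By the shoelace formula its area is 4.00.

4.00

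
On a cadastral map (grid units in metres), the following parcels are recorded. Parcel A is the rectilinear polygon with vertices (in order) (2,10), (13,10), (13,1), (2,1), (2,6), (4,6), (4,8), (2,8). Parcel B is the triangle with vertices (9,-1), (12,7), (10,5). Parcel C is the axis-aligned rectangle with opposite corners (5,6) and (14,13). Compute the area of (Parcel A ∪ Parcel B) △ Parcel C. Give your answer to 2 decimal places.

94.42

|Parcel A ∪ Parcel B| = 95.4167.
|(Parcel A ∪ Parcel B) ∩ Parcel C| = 32.
|(Parcel A ∪ Parcel B) △ Parcel C| = 95.4167 + 63 − 64 = 94.42.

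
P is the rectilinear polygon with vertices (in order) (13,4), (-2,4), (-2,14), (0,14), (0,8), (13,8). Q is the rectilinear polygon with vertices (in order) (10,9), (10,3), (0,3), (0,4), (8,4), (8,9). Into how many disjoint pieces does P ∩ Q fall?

1

P ∩ Q is a single connected region.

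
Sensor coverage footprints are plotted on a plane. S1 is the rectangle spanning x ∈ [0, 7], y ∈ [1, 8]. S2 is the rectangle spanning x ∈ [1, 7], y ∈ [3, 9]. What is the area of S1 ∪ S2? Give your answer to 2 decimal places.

By inclusion–exclusion:
Individual areas: |S1| = 49, |S2| = 36.
|S1∩S2|: x∈[1,7], y∈[3,8] → 6·5 = 30.
|S1 ∪ S2| = 85 − 30 = 55.00.

55.00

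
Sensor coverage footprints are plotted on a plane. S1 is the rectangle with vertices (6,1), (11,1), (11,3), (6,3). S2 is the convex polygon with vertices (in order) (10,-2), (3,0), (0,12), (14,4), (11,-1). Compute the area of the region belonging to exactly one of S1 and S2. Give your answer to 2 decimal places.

|S1| = 10, |S2| = 98, |S1∩S2| = 10.
|S1 △ S2| = |S1| + |S2| − 2·|S1∩S2| = 10 + 98 − 20 = 88.00.

88.00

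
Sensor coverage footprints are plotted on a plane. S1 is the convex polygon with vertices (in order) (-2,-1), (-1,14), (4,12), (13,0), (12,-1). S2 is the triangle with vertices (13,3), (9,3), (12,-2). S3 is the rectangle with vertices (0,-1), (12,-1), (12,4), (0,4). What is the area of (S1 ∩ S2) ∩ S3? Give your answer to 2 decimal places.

The region (S1 ∩ S2) ∩ S3 is the polygon with vertices (11.4,-1), (9,3), (10.75,3), (12,1.333), (12,-1).
By the shoelace formula its area is 6.16.

6.16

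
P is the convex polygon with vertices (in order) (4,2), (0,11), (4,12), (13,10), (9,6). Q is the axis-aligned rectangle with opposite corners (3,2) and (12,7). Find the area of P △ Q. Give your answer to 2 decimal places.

73.25

|P| = 67, |Q| = 45, |P∩Q| = 19.375.
|P △ Q| = |P| + |Q| − 2·|P∩Q| = 67 + 45 − 38.75 = 73.25.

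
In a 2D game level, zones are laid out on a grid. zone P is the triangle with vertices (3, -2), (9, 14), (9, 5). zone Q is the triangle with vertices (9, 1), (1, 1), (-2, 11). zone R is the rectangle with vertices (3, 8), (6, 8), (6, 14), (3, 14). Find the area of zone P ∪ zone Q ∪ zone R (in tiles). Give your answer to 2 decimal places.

79.95

By inclusion–exclusion:
Individual areas: |zone P| = 27, |zone Q| = 40, |zone R| = 18.
|zone P∩zone Q| = 5.053.
|zone P∩zone R| = 0.
|zone Q∩zone R| = 0.
|zone P∩zone Q∩zone R| = 0.
|zone P ∪ zone Q ∪ zone R| = 85 − 5.053 + 0 = 79.95.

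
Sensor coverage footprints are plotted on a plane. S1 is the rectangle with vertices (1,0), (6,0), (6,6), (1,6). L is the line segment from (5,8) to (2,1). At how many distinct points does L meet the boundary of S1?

1

The segment meets the boundary at (4.143,6).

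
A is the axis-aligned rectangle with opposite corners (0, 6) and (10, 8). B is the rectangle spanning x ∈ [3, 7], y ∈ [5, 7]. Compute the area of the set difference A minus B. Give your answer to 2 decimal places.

16.00

|A∩B|: x∈[3,7], y∈[6,7] → 4·1 = 4.
|A| = 20.
|A ∖ B| = |A| − |A∩B| = 20 − 4 = 16.00.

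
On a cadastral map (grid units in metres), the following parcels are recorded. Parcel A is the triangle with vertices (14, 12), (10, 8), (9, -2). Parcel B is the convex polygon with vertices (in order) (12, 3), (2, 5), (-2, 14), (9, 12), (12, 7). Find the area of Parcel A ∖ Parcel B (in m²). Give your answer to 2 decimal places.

8.98

|Parcel A| = 18, |Parcel A∩Parcel B| = 9.0231.
|Parcel A ∖ Parcel B| = |Parcel A| − |Parcel A∩Parcel B| = 18 − 9.0231 = 8.98.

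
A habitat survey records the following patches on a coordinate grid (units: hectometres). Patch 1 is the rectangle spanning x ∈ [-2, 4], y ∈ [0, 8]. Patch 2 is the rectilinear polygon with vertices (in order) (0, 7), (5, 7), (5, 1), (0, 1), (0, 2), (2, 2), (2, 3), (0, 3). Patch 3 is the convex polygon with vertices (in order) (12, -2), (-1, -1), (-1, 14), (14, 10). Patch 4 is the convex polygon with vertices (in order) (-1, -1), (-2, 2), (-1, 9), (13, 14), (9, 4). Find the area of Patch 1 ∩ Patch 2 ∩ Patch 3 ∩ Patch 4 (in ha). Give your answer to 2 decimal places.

21.75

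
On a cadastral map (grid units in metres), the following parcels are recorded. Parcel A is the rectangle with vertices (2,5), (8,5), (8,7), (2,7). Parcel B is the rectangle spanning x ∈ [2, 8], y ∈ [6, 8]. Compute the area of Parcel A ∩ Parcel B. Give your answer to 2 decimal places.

|Parcel A∩Parcel B|: x∈[2,8], y∈[6,7] → 6·1 = 6.

6.00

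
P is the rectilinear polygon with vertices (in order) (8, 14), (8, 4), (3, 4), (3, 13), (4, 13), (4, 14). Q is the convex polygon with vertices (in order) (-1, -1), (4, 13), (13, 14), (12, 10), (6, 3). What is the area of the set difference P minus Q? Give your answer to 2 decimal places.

|P| = 49, |P∩Q| = 43.727.
|P ∖ Q| = |P| − |P∩Q| = 49 − 43.727 = 5.27.

5.27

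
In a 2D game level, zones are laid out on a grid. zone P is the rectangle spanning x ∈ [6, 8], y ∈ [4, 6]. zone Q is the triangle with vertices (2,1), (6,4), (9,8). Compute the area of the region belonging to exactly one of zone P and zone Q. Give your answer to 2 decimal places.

|zone P| = 4, |zone Q| = 3.5, |zone P∩zone Q| = 1.
|zone P △ zone Q| = |zone P| + |zone Q| − 2·|zone P∩zone Q| = 4 + 3.5 − 2 = 5.50.

5.50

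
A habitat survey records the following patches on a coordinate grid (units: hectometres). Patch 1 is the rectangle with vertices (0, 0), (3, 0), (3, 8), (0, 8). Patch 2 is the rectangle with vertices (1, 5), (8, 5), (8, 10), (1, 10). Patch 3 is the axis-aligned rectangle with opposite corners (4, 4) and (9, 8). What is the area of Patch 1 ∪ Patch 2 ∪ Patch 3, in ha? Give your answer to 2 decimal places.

By inclusion–exclusion:
Individual areas: |Patch 1| = 24, |Patch 2| = 35, |Patch 3| = 20.
|Patch 1∩Patch 2|: x∈[1,3], y∈[5,8] → 2·3 = 6.
|Patch 1∩Patch 3| = 0 (no overlap).
|Patch 2∩Patch 3|: x∈[4,8], y∈[5,8] → 4·3 = 12.
|Patch 1∩Patch 2∩Patch 3| = 0.
|Patch 1 ∪ Patch 2 ∪ Patch 3| = 79 − 18 + 0 = 61.00.

61.00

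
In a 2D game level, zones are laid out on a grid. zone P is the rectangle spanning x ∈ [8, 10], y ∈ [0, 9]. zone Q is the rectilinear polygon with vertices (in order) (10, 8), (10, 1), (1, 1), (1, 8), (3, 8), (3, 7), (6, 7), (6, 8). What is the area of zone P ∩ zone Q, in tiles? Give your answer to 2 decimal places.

The intersection is the polygon with vertices (10,1), (8,1), (8,8), (10,8).
By the shoelace formula its area is 14.00.

14.00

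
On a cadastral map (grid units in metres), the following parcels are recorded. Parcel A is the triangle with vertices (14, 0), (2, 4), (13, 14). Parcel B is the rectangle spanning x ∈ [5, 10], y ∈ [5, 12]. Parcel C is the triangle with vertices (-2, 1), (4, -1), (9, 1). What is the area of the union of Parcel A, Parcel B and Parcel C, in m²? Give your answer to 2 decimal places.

108.00

By inclusion–exclusion:
Individual areas: |Parcel A| = 82, |Parcel B| = 35, |Parcel C| = 11.
|Parcel A∩Parcel B| = 20.
|Parcel A∩Parcel C| = 0.
|Parcel B∩Parcel C| = 0.
|Parcel A∩Parcel B∩Parcel C| = 0.
|Parcel A ∪ Parcel B ∪ Parcel C| = 128 − 20 + 0 = 108.00.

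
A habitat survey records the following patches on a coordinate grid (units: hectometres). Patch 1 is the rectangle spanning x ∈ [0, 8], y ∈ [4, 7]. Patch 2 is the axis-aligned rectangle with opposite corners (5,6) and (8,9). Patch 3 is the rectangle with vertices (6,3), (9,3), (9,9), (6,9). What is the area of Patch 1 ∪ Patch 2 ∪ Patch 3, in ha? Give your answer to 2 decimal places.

By inclusion–exclusion:
Individual areas: |Patch 1| = 24, |Patch 2| = 9, |Patch 3| = 18.
|Patch 1∩Patch 2|: x∈[5,8], y∈[6,7] → 3·1 = 3.
|Patch 1∩Patch 3|: x∈[6,8], y∈[4,7] → 2·3 = 6.
|Patch 2∩Patch 3|: x∈[6,8], y∈[6,9] → 2·3 = 6.
|Patch 1∩Patch 2∩Patch 3| = 2.
|Patch 1 ∪ Patch 2 ∪ Patch 3| = 51 − 15 + 2 = 38.00.

38.00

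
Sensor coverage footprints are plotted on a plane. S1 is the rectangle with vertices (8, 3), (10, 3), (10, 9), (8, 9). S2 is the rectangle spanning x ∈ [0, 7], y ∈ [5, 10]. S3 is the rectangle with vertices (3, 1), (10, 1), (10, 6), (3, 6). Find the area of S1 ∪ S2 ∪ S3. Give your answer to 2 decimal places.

72.00

By inclusion–exclusion:
Individual areas: |S1| = 12, |S2| = 35, |S3| = 35.
|S1∩S2| = 0 (no overlap).
|S1∩S3|: x∈[8,10], y∈[3,6] → 2·3 = 6.
|S2∩S3|: x∈[3,7], y∈[5,6] → 4·1 = 4.
|S1∩S2∩S3| = 0.
|S1 ∪ S2 ∪ S3| = 82 − 10 + 0 = 72.00.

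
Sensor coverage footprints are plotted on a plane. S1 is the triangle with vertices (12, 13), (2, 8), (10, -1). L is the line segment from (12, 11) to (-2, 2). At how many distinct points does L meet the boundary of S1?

2

The segment meets the boundary at (3.939,5.818), (11.685,10.798).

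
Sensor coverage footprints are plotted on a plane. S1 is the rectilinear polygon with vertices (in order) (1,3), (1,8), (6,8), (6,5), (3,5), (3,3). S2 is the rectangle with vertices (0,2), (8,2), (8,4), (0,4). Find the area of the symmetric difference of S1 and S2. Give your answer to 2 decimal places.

31.00

|S1| = 19, |S2| = 16, |S1∩S2| = 2.
|S1 △ S2| = |S1| + |S2| − 2·|S1∩S2| = 19 + 16 − 4 = 31.00.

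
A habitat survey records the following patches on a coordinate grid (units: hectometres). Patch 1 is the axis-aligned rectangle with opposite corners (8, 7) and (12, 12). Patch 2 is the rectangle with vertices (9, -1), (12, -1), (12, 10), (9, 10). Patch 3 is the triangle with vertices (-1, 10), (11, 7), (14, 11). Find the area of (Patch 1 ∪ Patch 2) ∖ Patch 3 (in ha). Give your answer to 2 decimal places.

30.86

|Patch 1 ∪ Patch 2| = 44.
|(Patch 1 ∪ Patch 2) ∩ Patch 3| = 13.1417.
|(Patch 1 ∪ Patch 2) ∖ Patch 3| = 44 − 13.1417 = 30.86.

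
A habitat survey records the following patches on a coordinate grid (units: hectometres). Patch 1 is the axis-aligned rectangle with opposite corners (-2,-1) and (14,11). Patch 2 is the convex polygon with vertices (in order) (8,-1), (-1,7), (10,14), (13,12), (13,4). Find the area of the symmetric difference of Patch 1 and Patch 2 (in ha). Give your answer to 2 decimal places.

98.14

|Patch 1| = 192, |Patch 2| = 120, |Patch 1∩Patch 2| = 106.9286.
|Patch 1 △ Patch 2| = |Patch 1| + |Patch 2| − 2·|Patch 1∩Patch 2| = 192 + 120 − 213.8571 = 98.14.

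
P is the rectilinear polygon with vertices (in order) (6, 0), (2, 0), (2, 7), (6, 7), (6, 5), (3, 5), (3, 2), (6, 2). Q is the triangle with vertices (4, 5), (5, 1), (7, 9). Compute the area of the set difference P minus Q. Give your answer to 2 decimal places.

|P| = 19, |P∩Q| = 2.75.
|P ∖ Q| = |P| − |P∩Q| = 19 − 2.75 = 16.25.

16.25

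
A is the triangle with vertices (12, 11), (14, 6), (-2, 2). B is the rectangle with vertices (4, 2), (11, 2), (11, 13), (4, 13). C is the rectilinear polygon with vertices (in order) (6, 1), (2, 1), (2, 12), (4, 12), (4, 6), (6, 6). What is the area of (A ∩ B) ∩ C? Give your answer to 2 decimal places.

The region (A ∩ B) ∩ C is the polygon with vertices (4,5.857), (4.222,6), (6,6), (6,4), (4,3.5).
By the shoelace formula its area is 4.48.

4.48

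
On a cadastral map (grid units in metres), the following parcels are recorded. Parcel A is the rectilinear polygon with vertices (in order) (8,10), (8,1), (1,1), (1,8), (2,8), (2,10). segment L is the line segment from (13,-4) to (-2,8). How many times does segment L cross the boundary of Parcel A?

The segment meets the boundary at (1,5.6), (6.75,1).

2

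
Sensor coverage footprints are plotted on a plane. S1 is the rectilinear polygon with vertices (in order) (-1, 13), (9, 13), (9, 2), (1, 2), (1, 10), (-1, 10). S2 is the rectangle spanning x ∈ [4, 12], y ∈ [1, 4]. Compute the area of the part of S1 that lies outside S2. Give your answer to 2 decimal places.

|S1| = 94, |S1∩S2| = 10.
|S1 ∖ S2| = |S1| − |S1∩S2| = 94 − 10 = 84.00.

84.00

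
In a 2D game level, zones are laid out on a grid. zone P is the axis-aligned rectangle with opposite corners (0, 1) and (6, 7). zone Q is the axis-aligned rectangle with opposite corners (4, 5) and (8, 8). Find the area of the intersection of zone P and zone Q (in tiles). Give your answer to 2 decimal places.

4.00

|zone P∩zone Q|: x∈[4,6], y∈[5,7] → 2·2 = 4.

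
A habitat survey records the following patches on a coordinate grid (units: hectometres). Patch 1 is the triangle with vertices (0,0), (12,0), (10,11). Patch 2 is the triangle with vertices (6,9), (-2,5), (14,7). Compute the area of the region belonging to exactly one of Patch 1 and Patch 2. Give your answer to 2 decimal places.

|Patch 1| = 66, |Patch 2| = 24, |Patch 1∩Patch 2| = 7.9941.
|Patch 1 △ Patch 2| = |Patch 1| + |Patch 2| − 2·|Patch 1∩Patch 2| = 66 + 24 − 15.9883 = 74.01.

74.01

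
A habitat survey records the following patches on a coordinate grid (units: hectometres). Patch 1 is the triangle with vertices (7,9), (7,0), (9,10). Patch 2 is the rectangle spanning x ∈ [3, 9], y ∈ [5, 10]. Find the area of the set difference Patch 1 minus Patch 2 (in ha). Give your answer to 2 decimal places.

|Patch 1| = 9, |Patch 1∩Patch 2| = 6.5.
|Patch 1 ∖ Patch 2| = |Patch 1| − |Patch 1∩Patch 2| = 9 − 6.5 = 2.50.

2.50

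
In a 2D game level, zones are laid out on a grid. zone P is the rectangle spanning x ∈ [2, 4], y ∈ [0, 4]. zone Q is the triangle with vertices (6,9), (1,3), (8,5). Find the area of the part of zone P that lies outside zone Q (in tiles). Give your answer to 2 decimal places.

7.14

|zone P| = 8, |zone P∩zone Q| = 0.8571.
|zone P ∖ zone Q| = |zone P| − |zone P∩zone Q| = 8 − 0.8571 = 7.14.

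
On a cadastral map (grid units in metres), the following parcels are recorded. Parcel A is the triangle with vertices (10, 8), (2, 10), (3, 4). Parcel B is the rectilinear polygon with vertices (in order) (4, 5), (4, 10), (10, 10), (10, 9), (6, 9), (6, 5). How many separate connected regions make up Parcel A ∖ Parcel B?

2

Parcel A ∖ Parcel B splits into 2 disjoint pieces (area 6.5714, area 8.375).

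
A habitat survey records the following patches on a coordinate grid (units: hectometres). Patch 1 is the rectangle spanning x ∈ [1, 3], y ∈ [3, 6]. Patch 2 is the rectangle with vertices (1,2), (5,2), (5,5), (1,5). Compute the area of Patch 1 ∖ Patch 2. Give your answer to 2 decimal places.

|Patch 1∩Patch 2|: x∈[1,3], y∈[3,5] → 2·2 = 4.
|Patch 1| = 6.
|Patch 1 ∖ Patch 2| = |Patch 1| − |Patch 1∩Patch 2| = 6 − 4 = 2.00.

2.00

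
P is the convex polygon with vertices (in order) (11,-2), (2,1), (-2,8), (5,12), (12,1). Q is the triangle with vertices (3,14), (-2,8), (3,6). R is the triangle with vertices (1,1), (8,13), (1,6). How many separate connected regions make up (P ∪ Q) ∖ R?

(P ∪ Q) ∖ R splits into 2 disjoint pieces (area 64.1695, area 30.5099).

2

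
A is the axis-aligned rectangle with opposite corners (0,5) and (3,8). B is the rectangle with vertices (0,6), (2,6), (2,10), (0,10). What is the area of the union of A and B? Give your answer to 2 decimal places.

13.00

By inclusion–exclusion:
Individual areas: |A| = 9, |B| = 8.
|A∩B|: x∈[0,2], y∈[6,8] → 2·2 = 4.
|A ∪ B| = 17 − 4 = 13.00.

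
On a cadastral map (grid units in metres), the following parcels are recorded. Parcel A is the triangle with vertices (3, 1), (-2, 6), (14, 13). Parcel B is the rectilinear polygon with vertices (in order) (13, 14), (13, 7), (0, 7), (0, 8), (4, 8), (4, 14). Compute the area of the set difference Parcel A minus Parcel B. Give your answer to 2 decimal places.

33.63

|Parcel A| = 57.5, |Parcel A∩Parcel B| = 23.8697.
|Parcel A ∖ Parcel B| = |Parcel A| − |Parcel A∩Parcel B| = 57.5 − 23.8697 = 33.63.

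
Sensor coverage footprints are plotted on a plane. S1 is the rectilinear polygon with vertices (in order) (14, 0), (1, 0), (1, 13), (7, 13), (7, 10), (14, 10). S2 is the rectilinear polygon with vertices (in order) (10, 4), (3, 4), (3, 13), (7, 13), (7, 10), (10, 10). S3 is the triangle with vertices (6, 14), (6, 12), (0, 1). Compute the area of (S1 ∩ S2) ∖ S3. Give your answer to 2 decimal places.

|S1 ∩ S2| = 54.
|(S1 ∩ S2) ∩ S3| = 4.2692.
|(S1 ∩ S2) ∖ S3| = 54 − 4.2692 = 49.73.

49.73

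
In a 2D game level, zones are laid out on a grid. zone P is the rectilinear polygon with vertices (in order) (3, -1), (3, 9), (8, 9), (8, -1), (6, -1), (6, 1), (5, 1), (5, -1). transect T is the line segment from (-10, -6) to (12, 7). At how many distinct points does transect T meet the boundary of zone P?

2

The segment meets the boundary at (3,1.682), (8,4.636).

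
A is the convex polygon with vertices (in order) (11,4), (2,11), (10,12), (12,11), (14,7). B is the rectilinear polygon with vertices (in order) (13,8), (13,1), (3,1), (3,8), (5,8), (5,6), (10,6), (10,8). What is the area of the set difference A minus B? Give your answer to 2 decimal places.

38.43

|A| = 49, |A∩B| = 10.5714.
|A ∖ B| = |A| − |A∩B| = 49 − 10.5714 = 38.43.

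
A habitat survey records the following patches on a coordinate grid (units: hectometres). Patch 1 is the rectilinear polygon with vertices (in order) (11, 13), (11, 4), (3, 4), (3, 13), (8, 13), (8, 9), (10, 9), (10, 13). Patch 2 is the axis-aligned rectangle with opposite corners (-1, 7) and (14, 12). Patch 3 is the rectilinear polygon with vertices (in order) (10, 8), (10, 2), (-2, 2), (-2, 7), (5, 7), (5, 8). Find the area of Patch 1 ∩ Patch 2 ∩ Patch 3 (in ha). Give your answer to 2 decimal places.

5.00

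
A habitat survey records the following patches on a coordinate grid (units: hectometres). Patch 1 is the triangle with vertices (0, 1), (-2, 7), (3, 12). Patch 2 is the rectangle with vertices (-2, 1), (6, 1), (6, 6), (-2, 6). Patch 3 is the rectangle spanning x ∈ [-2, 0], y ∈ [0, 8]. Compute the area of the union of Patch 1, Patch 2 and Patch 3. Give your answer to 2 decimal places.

55.09

By inclusion–exclusion:
Individual areas: |Patch 1| = 20, |Patch 2| = 40, |Patch 3| = 16.
|Patch 1∩Patch 2| = 7.5758.
|Patch 1∩Patch 3| = 7.5.
|Patch 2∩Patch 3|: x∈[-2,0], y∈[1,6] → 2·5 = 10.
|Patch 1∩Patch 2∩Patch 3| = 4.1667.
|Patch 1 ∪ Patch 2 ∪ Patch 3| = 76 − 25.0758 + 4.1667 = 55.09.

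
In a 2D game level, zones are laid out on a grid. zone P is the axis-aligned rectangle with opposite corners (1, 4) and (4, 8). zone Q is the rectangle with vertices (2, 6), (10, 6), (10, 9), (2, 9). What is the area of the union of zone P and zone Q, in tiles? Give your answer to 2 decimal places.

32.00

By inclusion–exclusion:
Individual areas: |zone P| = 12, |zone Q| = 24.
|zone P∩zone Q|: x∈[2,4], y∈[6,8] → 2·2 = 4.
|zone P ∪ zone Q| = 36 − 4 = 32.00.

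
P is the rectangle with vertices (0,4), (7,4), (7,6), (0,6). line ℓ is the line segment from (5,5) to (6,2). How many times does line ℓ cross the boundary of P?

The segment meets the boundary at (5.333,4).

1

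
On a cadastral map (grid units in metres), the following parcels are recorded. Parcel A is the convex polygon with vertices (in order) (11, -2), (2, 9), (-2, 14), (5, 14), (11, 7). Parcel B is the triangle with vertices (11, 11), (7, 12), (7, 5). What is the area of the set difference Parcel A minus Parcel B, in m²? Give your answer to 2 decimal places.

75.17

|Parcel A| = 83.5, |Parcel A∩Parcel B| = 8.3333.
|Parcel A ∖ Parcel B| = |Parcel A| − |Parcel A∩Parcel B| = 83.5 − 8.3333 = 75.17.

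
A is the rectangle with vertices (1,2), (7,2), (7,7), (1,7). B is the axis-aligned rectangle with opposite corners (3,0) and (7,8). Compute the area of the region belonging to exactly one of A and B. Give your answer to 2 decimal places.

22.00

|A∩B|: x∈[3,7], y∈[2,7] → 4·5 = 20.
|A △ B| = |A| + |B| − 2·|A∩B| = 30 + 32 − 40 = 22.00.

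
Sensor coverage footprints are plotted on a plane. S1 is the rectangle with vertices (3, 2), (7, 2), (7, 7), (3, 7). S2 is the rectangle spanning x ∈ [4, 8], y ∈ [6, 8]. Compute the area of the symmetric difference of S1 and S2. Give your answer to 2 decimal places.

22.00

|S1∩S2|: x∈[4,7], y∈[6,7] → 3·1 = 3.
|S1 △ S2| = |S1| + |S2| − 2·|S1∩S2| = 20 + 8 − 6 = 22.00.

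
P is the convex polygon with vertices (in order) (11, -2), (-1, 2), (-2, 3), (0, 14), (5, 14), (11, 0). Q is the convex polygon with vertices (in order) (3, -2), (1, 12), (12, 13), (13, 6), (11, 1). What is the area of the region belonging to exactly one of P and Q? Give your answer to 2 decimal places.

|P| = 126.5, |Q| = 134, |P∩Q| = 78.8067.
|P △ Q| = |P| + |Q| − 2·|P∩Q| = 126.5 + 134 − 157.6133 = 102.89.

102.89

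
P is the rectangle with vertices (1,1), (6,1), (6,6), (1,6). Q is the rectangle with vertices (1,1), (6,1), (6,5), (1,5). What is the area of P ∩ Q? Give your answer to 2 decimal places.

20.00

|P∩Q|: x∈[1,6], y∈[1,5] → 5·4 = 20.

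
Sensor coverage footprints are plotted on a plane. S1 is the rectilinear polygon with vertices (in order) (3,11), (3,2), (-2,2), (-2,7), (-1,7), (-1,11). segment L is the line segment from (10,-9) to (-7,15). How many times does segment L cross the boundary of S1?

2

The segment meets the boundary at (-1.333,7), (2.208,2).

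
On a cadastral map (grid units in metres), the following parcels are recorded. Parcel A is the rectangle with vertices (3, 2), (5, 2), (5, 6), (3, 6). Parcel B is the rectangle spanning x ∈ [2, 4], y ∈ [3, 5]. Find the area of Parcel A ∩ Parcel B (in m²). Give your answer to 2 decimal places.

|Parcel A∩Parcel B|: x∈[3,4], y∈[3,5] → 1·2 = 2.

2.00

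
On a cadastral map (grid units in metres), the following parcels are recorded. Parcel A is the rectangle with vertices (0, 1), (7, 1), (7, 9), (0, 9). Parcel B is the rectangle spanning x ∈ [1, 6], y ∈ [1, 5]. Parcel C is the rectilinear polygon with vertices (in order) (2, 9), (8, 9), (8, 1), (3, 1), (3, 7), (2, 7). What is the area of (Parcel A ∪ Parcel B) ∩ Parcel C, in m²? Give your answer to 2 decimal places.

34.00

The region (Parcel A ∪ Parcel B) ∩ Parcel C is the polygon with vertices (7,9), (7,1), (6,1), (3,1), (3,7), (2,7), (2,9).
By the shoelace formula its area is 34.00.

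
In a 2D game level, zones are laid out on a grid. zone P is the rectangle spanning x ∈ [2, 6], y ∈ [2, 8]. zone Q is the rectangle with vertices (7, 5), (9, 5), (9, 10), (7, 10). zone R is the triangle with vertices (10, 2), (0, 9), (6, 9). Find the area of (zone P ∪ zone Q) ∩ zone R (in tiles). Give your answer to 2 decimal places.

|zone P ∪ zone Q| = 34.
|(zone P ∪ zone Q) ∩ zone R| = 8.65.

8.65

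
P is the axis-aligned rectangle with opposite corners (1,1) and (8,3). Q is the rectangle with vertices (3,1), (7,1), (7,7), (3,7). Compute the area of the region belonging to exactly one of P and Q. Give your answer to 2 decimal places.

|P∩Q|: x∈[3,7], y∈[1,3] → 4·2 = 8.
|P △ Q| = |P| + |Q| − 2·|P∩Q| = 14 + 24 − 16 = 22.00.

22.00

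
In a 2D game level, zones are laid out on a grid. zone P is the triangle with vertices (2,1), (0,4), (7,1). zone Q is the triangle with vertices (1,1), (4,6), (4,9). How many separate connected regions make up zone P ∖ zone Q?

2

zone P ∖ zone Q splits into 2 disjoint pieces (area 5.7416, area 1.3338).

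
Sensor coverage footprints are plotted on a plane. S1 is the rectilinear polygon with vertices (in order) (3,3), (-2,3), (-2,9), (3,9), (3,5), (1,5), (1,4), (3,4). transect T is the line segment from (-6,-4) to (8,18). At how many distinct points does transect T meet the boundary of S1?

2

The segment meets the boundary at (2.273,9), (-1.545,3).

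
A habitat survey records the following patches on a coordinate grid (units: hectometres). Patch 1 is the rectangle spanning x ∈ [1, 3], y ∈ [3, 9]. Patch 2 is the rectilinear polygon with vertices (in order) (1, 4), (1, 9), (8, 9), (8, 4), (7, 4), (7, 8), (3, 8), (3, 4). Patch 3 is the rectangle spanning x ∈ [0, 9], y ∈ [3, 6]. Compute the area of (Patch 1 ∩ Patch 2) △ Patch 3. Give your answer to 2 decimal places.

|Patch 1 ∩ Patch 2| = 10.
|(Patch 1 ∩ Patch 2) ∩ Patch 3| = 4.
|(Patch 1 ∩ Patch 2) △ Patch 3| = 10 + 27 − 8 = 29.00.

29.00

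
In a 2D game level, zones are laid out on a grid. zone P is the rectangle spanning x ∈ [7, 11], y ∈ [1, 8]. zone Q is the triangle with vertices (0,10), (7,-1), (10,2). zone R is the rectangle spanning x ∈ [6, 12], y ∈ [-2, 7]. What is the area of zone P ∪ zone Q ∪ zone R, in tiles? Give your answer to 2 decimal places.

71.89

By inclusion–exclusion:
Individual areas: |zone P| = 28, |zone Q| = 27, |zone R| = 54.
|zone P∩zone Q| = 6.1.
|zone P∩zone R|: x∈[7,11], y∈[1,7] → 4·6 = 24.
|zone Q∩zone R| = 13.1143.
|zone P∩zone Q∩zone R| = 6.1.
|zone P ∪ zone Q ∪ zone R| = 109 − 43.2143 + 6.1 = 71.89.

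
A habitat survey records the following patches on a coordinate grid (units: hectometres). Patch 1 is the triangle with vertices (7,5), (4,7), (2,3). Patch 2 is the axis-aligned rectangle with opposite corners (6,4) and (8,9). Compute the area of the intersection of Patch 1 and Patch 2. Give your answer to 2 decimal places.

0.53

The intersection is the polygon with vertices (7,5), (6,4.6), (6,5.667).
By the shoelace formula its area is 0.53.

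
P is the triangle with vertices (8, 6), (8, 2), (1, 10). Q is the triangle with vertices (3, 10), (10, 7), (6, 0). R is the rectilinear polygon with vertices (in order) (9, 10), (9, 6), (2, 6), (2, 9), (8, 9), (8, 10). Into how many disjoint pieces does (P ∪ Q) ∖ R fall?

3

(P ∪ Q) ∖ R splits into 3 disjoint pieces (area 17.0032, area 0.4464, area 1.0167).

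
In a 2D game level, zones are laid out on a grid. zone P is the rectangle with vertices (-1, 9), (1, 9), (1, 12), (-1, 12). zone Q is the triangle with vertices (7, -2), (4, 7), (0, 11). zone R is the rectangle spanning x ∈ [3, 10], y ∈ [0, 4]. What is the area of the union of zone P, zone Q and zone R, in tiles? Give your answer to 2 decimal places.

42.29

By inclusion–exclusion:
Individual areas: |zone P| = 6, |zone Q| = 12, |zone R| = 28.
|zone P∩zone Q| = 0.4286.
|zone P∩zone R| = 0 (no overlap).
|zone Q∩zone R| = 3.2821.
|zone P∩zone Q∩zone R| = 0.
|zone P ∪ zone Q ∪ zone R| = 46 − 3.7106 + 0 = 42.29.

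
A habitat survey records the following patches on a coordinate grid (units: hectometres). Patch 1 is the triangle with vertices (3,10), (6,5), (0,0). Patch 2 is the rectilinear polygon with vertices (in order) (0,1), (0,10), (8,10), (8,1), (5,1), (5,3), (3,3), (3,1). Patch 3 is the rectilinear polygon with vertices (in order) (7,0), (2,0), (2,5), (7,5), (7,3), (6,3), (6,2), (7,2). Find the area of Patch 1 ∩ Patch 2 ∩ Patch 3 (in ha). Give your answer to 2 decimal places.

The intersection is the polygon with vertices (3.6,3), (3,3), (3,2.5), (2,1.667), (2,5), (6,5).
By the shoelace formula its area is 6.52.

6.52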